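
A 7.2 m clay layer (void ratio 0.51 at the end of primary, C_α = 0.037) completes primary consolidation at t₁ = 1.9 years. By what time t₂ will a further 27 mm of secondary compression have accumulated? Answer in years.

S_s = C_α·H/(1+e_p)·log₁₀(t₂/t₁) ⇒ log₁₀(t₂/t₁) = S_s·(1+e_p)/(C_α·H).
log₁₀(t₂/t₁) = 0.027 × (1+0.51) / (0.037×7.2) = 0.153
t₂ = t₁ × 10^0.153 = 1.9 × 1.422 = 2.703 years

t₂ ≈ 2.7 years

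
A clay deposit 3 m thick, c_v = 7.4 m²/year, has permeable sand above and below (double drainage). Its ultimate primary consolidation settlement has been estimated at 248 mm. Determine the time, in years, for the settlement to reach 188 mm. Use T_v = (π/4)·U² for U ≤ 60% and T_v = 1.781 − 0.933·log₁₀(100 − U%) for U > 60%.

t ≈ 0.149 years

Drainage path length: H_d = H/2 = 1.5 m (double drainage).
U = S(t)/S_ult = 188/248 = 0.7581.
U > 60%: T_v = 1.781 − 0.933·log₁₀(100 − 75.806) = 0.49001.
t = T_v·H_d²/c_v = 0.49001×1.5²/7.4 = 0.149 years.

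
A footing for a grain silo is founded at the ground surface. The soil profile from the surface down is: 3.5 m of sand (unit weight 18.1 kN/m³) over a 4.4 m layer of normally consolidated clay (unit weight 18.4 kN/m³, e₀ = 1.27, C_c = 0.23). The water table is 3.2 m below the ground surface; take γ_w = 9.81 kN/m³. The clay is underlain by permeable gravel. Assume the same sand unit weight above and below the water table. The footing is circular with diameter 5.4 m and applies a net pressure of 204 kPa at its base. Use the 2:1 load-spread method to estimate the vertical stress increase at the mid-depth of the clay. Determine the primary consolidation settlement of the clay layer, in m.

Mid-depth of clay below the ground surface: z = 3.5 + 4.4/2 = 5.7 m.
Total vertical stress at mid-clay: σ_v = 18.1×3.5 + 18.4×2.2 = 103.83 kPa.
Pore pressure: u = 9.81×(5.7 − 3.2) = 24.525 kPa.
Initial effective stress: σ'_0 = σ_v − u = 103.83 − 24.525 = 79.305 kPa.
Stress increase at mid-clay by the 2:1 spreading method:
Δσ ≈ qD²/(D+z)² = 204×5.4²/(5.4+5.7)² = 48.28 kPa
Final effective stress: σ'_f = σ'_0 + Δσ = 79.305 + 48.28 = 127.59 kPa.
Normally consolidated clay, so the full stress increment lies on the virgin compression line:
S_c = C_c·H/(1+e₀)·log₁₀(σ'_f/σ'_0) = 0.23×4.4/(1+1.27)×log₁₀(127.59/79.305)
    = 0.44581 × 0.20652 = 0.09207 m

S_c ≈ 0.0921 m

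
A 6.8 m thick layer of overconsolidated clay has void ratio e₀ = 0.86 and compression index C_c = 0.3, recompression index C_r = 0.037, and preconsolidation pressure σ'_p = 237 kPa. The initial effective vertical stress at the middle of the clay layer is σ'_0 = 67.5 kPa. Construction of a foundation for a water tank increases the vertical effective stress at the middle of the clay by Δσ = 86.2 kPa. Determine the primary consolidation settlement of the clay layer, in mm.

S_c ≈ 48.3 mm

Final effective stress: σ'_f = 67.5 + 86.2 = 153.7 kPa.
σ'_f = 153.7 ≤ σ'_p = 237 kPa, so the clay remains overconsolidated and only the recompression index applies:
S_c = C_r·H/(1+e₀)·log₁₀(σ'_f/σ'_0) = 0.037×6.8/1.86×log₁₀(153.7/67.5)
    = 0.13527 × 0.35737 = 0.04834 m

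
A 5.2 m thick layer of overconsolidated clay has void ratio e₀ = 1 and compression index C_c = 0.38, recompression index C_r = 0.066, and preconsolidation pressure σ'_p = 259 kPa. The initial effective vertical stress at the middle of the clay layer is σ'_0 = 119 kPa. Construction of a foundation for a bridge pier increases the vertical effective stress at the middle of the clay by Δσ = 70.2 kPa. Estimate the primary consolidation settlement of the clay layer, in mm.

Final effective stress: σ'_f = 119 + 70.2 = 189.2 kPa.
σ'_f = 189.2 ≤ σ'_p = 259 kPa, so the clay remains overconsolidated and only the recompression index applies:
S_c = C_r·H/(1+e₀)·log₁₀(σ'_f/σ'_0) = 0.066×5.2/2×log₁₀(189.2/119)
    = 0.1716 × 0.20137 = 0.03456 m

S_c ≈ 34.6 mm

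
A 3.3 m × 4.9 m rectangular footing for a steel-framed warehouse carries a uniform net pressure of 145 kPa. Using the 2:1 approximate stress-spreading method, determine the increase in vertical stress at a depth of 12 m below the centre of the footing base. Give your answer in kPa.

By the 2:1 method the load spreads at 1 horizontal : 2 vertical, so at depth z the loaded area has grown by z in each plan dimension:
Δσ = qBL/((B+z)(L+z)) = 145×3.3×4.9/((3.3+12)(4.9+12)) = 9.0678 kPa

Δσ_z ≈ 9.07 kPa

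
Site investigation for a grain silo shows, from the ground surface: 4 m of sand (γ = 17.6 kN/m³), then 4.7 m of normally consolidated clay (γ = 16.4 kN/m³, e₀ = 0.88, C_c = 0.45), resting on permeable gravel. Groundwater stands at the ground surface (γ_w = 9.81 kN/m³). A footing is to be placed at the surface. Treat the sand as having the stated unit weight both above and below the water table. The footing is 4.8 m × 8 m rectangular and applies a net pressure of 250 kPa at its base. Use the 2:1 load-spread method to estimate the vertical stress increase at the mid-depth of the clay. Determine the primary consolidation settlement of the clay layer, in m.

Mid-depth of clay below the ground surface: z = 4 + 4.7/2 = 6.35 m.
Total vertical stress at mid-clay: σ_v = 17.6×4 + 16.4×2.35 = 108.94 kPa.
Pore pressure: u = 9.81×(6.35 − 0) = 62.294 kPa.
Initial effective stress: σ'_0 = σ_v − u = 108.94 − 62.294 = 46.646 kPa.
Stress increase at mid-clay by the 2:1 spreading method:
Δσ = qBL/((B+z)(L+z)) = 250×4.8×8/((4.8+6.35)(8+6.35)) = 59.999 kPa
Final effective stress: σ'_f = σ'_0 + Δσ = 46.646 + 59.999 = 106.65 kPa.
Normally consolidated clay, so the full stress increment lies on the virgin compression line:
S_c = C_c·H/(1+e₀)·log₁₀(σ'_f/σ'_0) = 0.45×4.7/(1+0.88)×log₁₀(106.65/46.646)
    = 1.125 × 0.35915 = 0.404 m

S_c ≈ 0.404 m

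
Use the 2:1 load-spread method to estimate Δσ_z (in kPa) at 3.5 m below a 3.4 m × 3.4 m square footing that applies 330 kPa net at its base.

Δσ_z ≈ 80.1 kPa

By the 2:1 method the load spreads at 1 horizontal : 2 vertical, so at depth z the loaded area has grown by z in each plan dimension:
Δσ = qBL/((B+z)(L+z)) = 330×3.4×3.4/((3.4+3.5)(3.4+3.5)) = 80.126 kPa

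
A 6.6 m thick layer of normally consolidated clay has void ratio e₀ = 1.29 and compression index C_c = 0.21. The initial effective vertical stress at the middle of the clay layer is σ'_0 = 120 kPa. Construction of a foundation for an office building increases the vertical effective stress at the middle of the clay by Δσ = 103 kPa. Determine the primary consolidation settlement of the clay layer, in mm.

Final effective stress: σ'_f = σ'_0 + Δσ = 120 + 103 = 223 kPa.
Normally consolidated clay, so the full stress increment lies on the virgin compression line:
S_c = C_c·H/(1+e₀)·log₁₀(σ'_f/σ'_0) = 0.21×6.6/(1+1.29)×log₁₀(223/120)
    = 0.60524 × 0.26912 = 0.1629 m

S_c ≈ 163 mm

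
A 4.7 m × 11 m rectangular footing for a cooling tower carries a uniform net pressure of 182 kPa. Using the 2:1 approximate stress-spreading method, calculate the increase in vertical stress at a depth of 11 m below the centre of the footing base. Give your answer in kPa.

By the 2:1 method the load spreads at 1 horizontal : 2 vertical, so at depth z the loaded area has grown by z in each plan dimension:
Δσ = qBL/((B+z)(L+z)) = 182×4.7×11/((4.7+11)(11+11)) = 27.242 kPa

Δσ_z ≈ 27.2 kPa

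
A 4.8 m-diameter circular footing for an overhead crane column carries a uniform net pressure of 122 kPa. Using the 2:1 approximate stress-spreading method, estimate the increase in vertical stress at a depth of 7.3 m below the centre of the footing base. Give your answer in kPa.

Δσ_z ≈ 19.2 kPa

By the 2:1 method the load spreads at 1 horizontal : 2 vertical, so at depth z the loaded area has grown by z in each plan dimension:
Δσ ≈ qD²/(D+z)² = 122×4.8²/(4.8+7.3)² = 19.199 kPa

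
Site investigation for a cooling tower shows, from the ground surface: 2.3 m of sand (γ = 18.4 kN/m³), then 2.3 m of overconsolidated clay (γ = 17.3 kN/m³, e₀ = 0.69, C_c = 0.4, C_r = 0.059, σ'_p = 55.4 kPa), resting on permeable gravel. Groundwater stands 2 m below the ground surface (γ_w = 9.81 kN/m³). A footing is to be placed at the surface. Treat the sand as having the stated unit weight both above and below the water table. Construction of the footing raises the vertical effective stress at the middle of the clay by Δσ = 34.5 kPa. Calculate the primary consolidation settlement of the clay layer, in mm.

Mid-depth of clay below the ground surface: z = 2.3 + 2.3/2 = 3.45 m.
Total vertical stress at mid-clay: σ_v = 18.4×2.3 + 17.3×1.15 = 62.215 kPa.
Pore pressure: u = 9.81×(3.45 − 2) = 14.225 kPa.
Initial effective stress: σ'_0 = σ_v − u = 62.215 − 14.225 = 47.99 kPa.
Final effective stress: σ'_f = 47.99 + 34.5 = 82.49 kPa.
σ'_f = 82.49 > σ'_p = 55.4 kPa, so the stress path crosses the preconsolidation pressure — recompression up to σ'_p, then virgin compression beyond:
S_c = H/(1+e₀)·[C_r·log₁₀(σ'_p/σ'_0) + C_c·log₁₀(σ'_f/σ'_p)]
    = 2.3/1.69 × [0.059×log₁₀(55.4/47.99) + 0.4×log₁₀(82.49/55.4)]
    = 1.3609 × [0.0036792 + 0.069157] = 0.09912 m

S_c ≈ 99.1 mm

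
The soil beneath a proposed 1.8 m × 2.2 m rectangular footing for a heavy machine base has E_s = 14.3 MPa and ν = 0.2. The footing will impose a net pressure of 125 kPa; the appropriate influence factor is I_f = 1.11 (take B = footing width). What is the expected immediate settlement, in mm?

Immediate (elastic) settlement: S_e = q·B·(1−ν²)/E_s · I_f.
E_s = 14.3 MPa = 14300 kPa.
S_e = 125 × 1.8 × (1 − 0.2²) / 14300 × 1.11
    = 125 × 1.8 × 0.96 / 14300 × 1.11
    = 0.01677 m = 16.77 mm

S_e ≈ 16.8 mm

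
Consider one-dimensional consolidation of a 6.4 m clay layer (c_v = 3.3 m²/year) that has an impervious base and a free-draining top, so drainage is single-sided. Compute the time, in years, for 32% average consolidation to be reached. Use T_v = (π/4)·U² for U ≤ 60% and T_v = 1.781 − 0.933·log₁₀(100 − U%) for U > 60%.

Drainage path length: H_d = H = 6.4 m (single drainage).
U ≤ 60%: T_v = (π/4)·U² = (π/4)×0.32² = 0.080425.
t = T_v·H_d²/c_v = 0.080425×6.4²/3.3 = 0.9982 years.

t ≈ 0.998 years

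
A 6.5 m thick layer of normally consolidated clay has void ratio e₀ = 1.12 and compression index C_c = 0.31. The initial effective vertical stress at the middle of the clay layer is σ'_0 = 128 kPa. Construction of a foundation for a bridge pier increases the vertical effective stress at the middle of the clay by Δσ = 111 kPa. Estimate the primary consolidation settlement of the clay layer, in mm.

S_c ≈ 258 mm

Final effective stress: σ'_f = σ'_0 + Δσ = 128 + 111 = 239 kPa.
Normally consolidated clay, so the full stress increment lies on the virgin compression line:
S_c = C_c·H/(1+e₀)·log₁₀(σ'_f/σ'_0) = 0.31×6.5/(1+1.12)×log₁₀(239/128)
    = 0.95047 × 0.27119 = 0.2578 m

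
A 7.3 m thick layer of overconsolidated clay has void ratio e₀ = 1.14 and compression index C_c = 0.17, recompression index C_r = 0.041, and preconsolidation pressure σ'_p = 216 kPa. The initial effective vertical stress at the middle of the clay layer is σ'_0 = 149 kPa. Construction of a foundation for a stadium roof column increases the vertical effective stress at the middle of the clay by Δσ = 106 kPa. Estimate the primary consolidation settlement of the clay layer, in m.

Final effective stress: σ'_f = 149 + 106 = 255 kPa.
σ'_f = 255 > σ'_p = 216 kPa, so the stress path crosses the preconsolidation pressure — recompression up to σ'_p, then virgin compression beyond:
S_c = H/(1+e₀)·[C_r·log₁₀(σ'_p/σ'_0) + C_c·log₁₀(σ'_f/σ'_p)]
    = 7.3/2.14 × [0.041×log₁₀(216/149) + 0.17×log₁₀(255/216)]
    = 3.4112 × [0.006612 + 0.012255] = 0.06436 m

S_c ≈ 0.0644 m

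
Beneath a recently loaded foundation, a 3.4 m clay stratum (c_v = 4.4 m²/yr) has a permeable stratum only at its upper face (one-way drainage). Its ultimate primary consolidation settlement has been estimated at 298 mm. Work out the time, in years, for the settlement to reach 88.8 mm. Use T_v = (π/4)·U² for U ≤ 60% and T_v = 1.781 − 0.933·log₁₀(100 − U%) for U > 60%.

t ≈ 0.183 years

Drainage path length: H_d = H = 3.4 m (single drainage).
U = S(t)/S_ult = 88.8/298 = 0.298.
U ≤ 60%: T_v = (π/4)·U² = (π/4)×0.29799² = 0.06974.
t = T_v·H_d²/c_v = 0.06974×3.4²/4.4 = 0.1832 years.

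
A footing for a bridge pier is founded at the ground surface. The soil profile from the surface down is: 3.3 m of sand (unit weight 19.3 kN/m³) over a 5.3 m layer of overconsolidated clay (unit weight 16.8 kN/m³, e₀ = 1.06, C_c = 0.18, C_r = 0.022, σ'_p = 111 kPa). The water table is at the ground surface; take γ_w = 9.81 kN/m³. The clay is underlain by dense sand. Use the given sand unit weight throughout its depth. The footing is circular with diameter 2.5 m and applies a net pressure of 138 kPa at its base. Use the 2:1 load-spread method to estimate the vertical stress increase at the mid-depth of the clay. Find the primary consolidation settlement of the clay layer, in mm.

Mid-depth of clay below the ground surface: z = 3.3 + 5.3/2 = 5.95 m.
Total vertical stress at mid-clay: σ_v = 19.3×3.3 + 16.8×2.65 = 108.21 kPa.
Pore pressure: u = 9.81×(5.95 − 0) = 58.37 kPa.
Initial effective stress: σ'_0 = σ_v − u = 108.21 − 58.37 = 49.84 kPa.
Stress increase at mid-clay by the 2:1 spreading method:
Δσ ≈ qD²/(D+z)² = 138×2.5²/(2.5+5.95)² = 12.079 kPa
Final effective stress: σ'_f = 49.84 + 12.079 = 61.919 kPa.
σ'_f = 61.919 ≤ σ'_p = 111 kPa, so the clay remains overconsolidated and only the recompression index applies:
S_c = C_r·H/(1+e₀)·log₁₀(σ'_f/σ'_0) = 0.022×5.3/2.06×log₁₀(61.919/49.84)
    = 0.056602 × 0.094246 = 0.005334 m

S_c ≈ 5.33 mm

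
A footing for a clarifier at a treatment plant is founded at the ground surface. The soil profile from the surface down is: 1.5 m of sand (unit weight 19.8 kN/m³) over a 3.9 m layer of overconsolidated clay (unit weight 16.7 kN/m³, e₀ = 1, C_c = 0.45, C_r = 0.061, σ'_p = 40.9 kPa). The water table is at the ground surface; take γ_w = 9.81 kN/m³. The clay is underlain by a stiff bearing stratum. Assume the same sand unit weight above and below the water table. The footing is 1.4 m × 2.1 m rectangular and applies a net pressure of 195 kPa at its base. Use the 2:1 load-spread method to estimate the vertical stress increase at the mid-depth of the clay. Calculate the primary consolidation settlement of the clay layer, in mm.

Mid-depth of clay below the ground surface: z = 1.5 + 3.9/2 = 3.45 m.
Total vertical stress at mid-clay: σ_v = 19.8×1.5 + 16.7×1.95 = 62.265 kPa.
Pore pressure: u = 9.81×(3.45 − 0) = 33.845 kPa.
Initial effective stress: σ'_0 = σ_v − u = 62.265 − 33.845 = 28.42 kPa.
Stress increase at mid-clay by the 2:1 spreading method:
Δσ = qBL/((B+z)(L+z)) = 195×1.4×2.1/((1.4+3.45)(2.1+3.45)) = 21.298 kPa
Final effective stress: σ'_f = 28.42 + 21.298 = 49.718 kPa.
σ'_f = 49.718 > σ'_p = 40.9 kPa, so the stress path crosses the preconsolidation pressure — recompression up to σ'_p, then virgin compression beyond:
S_c = H/(1+e₀)·[C_r·log₁₀(σ'_p/σ'_0) + C_c·log₁₀(σ'_f/σ'_p)]
    = 3.9/2 × [0.061×log₁₀(40.9/28.42) + 0.45×log₁₀(49.718/40.9)]
    = 1.95 × [0.0096441 + 0.038156] = 0.09321 m

S_c ≈ 93.2 mm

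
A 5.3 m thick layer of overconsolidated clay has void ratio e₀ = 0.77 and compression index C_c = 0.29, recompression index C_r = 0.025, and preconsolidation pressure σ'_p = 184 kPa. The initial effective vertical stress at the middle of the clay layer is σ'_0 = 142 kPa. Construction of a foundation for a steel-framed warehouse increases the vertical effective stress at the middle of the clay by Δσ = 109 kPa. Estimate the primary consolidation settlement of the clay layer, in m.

Final effective stress: σ'_f = 142 + 109 = 251 kPa.
σ'_f = 251 > σ'_p = 184 kPa, so the stress path crosses the preconsolidation pressure — recompression up to σ'_p, then virgin compression beyond:
S_c = H/(1+e₀)·[C_r·log₁₀(σ'_p/σ'_0) + C_c·log₁₀(σ'_f/σ'_p)]
    = 5.3/1.77 × [0.025×log₁₀(184/142) + 0.29×log₁₀(251/184)]
    = 2.9944 × [0.0028132 + 0.039108] = 0.1255 m

S_c ≈ 0.126 m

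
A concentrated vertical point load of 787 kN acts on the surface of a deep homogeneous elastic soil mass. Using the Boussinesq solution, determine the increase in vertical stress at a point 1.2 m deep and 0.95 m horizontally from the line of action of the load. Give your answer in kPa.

Δσ_z ≈ 77.3 kPa

Boussinesq vertical stress below a point load on an elastic half-space:
Δσ_z = 3P/(2πz²) · [1 + (r/z)²]^(−5/2)
r/z = 0.95/1.2 = 0.79167; [1+(r/z)²]^(−5/2) = 0.29628.
Δσ_z = 3×787/(2π×1.2²) × 0.29628 = 260.95 × 0.29628 = 77.31 kPa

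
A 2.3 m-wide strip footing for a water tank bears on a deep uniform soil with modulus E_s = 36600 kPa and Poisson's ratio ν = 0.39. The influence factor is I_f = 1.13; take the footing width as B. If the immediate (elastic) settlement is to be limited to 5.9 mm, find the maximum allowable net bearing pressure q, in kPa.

S_e = q·B·(1−ν²)/E_s · I_f  ⇒  q = S_e·E_s / (B·(1−ν²)·I_f).
q = 0.0059 × 36600 / (2.3 × 0.8479 × 1.13) = 97.99 kPa

q ≈ 98 kPa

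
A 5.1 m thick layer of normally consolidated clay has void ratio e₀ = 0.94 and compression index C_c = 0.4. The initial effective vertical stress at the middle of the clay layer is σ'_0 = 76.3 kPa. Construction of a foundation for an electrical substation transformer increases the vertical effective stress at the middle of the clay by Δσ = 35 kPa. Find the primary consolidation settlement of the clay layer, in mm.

S_c ≈ 172 mm

Final effective stress: σ'_f = σ'_0 + Δσ = 76.3 + 35 = 111.3 kPa.
Normally consolidated clay, so the full stress increment lies on the virgin compression line:
S_c = C_c·H/(1+e₀)·log₁₀(σ'_f/σ'_0) = 0.4×5.1/(1+0.94)×log₁₀(111.3/76.3)
    = 1.0515 × 0.16397 = 0.1724 m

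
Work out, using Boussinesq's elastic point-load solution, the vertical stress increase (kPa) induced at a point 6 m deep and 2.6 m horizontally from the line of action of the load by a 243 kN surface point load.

Boussinesq vertical stress below a point load on an elastic half-space:
Δσ_z = 3P/(2πz²) · [1 + (r/z)²]^(−5/2)
r/z = 2.6/6 = 0.43333; [1+(r/z)²]^(−5/2) = 0.65037.
Δσ_z = 3×243/(2π×6²) × 0.65037 = 3.2229 × 0.65037 = 2.096 kPa

Δσ_z ≈ 2.1 kPa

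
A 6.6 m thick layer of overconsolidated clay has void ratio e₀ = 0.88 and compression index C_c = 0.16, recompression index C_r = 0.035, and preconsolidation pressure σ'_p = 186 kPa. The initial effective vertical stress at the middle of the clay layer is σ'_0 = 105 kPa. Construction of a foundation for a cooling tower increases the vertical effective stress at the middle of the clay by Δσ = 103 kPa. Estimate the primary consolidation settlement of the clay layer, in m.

S_c ≈ 0.0578 m

Final effective stress: σ'_f = 105 + 103 = 208 kPa.
σ'_f = 208 > σ'_p = 186 kPa, so the stress path crosses the preconsolidation pressure — recompression up to σ'_p, then virgin compression beyond:
S_c = H/(1+e₀)·[C_r·log₁₀(σ'_p/σ'_0) + C_c·log₁₀(σ'_f/σ'_p)]
    = 6.6/1.88 × [0.035×log₁₀(186/105) + 0.16×log₁₀(208/186)]
    = 3.5106 × [0.0086913 + 0.0077681] = 0.05778 m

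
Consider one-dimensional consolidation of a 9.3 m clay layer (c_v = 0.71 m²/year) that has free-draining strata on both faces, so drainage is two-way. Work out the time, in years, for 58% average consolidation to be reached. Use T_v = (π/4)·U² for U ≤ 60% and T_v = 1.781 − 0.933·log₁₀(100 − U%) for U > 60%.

Drainage path length: H_d = H/2 = 4.65 m (double drainage).
U ≤ 60%: T_v = (π/4)·U² = (π/4)×0.58² = 0.26421.
t = T_v·H_d²/c_v = 0.26421×4.65²/0.71 = 8.046 years.

t ≈ 8.05 years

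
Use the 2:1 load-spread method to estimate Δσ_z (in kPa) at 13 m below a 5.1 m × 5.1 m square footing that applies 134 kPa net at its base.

Δσ_z ≈ 10.6 kPa

By the 2:1 method the load spreads at 1 horizontal : 2 vertical, so at depth z the loaded area has grown by z in each plan dimension:
Δσ = qBL/((B+z)(L+z)) = 134×5.1×5.1/((5.1+13)(5.1+13)) = 10.639 kPa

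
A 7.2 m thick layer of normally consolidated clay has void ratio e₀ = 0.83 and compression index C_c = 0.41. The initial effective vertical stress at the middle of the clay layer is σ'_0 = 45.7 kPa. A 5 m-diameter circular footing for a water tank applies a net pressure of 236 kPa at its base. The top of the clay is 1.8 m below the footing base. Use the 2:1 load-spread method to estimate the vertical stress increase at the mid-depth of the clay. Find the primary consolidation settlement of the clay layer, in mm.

Mid-depth of clay below the footing base: z = 1.8 + 7.2/2 = 5.4 m.
Stress increase at mid-clay by the 2:1 spreading method:
Δσ ≈ qD²/(D+z)² = 236×5²/(5+5.4)² = 54.549 kPa
Final effective stress: σ'_f = σ'_0 + Δσ = 45.7 + 54.549 = 100.25 kPa.
Normally consolidated clay, so the full stress increment lies on the virgin compression line:
S_c = C_c·H/(1+e₀)·log₁₀(σ'_f/σ'_0) = 0.41×7.2/(1+0.83)×log₁₀(100.25/45.7)
    = 1.6131 × 0.34117 = 0.5503 m

S_c ≈ 550 mm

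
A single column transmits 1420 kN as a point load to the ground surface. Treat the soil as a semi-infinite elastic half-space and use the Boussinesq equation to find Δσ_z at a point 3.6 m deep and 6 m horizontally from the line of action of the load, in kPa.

Boussinesq vertical stress below a point load on an elastic half-space:
Δσ_z = 3P/(2πz²) · [1 + (r/z)²]^(−5/2)
r/z = 6/3.6 = 1.6667; [1+(r/z)²]^(−5/2) = 0.03605.
Δσ_z = 3×1420/(2π×3.6²) × 0.03605 = 52.315 × 0.03605 = 1.886 kPa

Δσ_z ≈ 1.89 kPa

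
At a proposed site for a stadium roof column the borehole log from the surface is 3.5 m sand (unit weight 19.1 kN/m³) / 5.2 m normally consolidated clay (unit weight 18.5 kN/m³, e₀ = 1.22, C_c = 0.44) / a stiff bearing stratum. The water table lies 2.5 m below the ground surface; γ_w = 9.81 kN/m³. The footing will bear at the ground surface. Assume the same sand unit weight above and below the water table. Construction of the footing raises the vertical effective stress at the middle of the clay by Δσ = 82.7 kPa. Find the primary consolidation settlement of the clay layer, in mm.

Mid-depth of clay below the ground surface: z = 3.5 + 5.2/2 = 6.1 m.
Total vertical stress at mid-clay: σ_v = 19.1×3.5 + 18.5×2.6 = 114.95 kPa.
Pore pressure: u = 9.81×(6.1 − 2.5) = 35.316 kPa.
Initial effective stress: σ'_0 = σ_v − u = 114.95 − 35.316 = 79.634 kPa.
Final effective stress: σ'_f = σ'_0 + Δσ = 79.634 + 82.7 = 162.33 kPa.
Normally consolidated clay, so the full stress increment lies on the virgin compression line:
S_c = C_c·H/(1+e₀)·log₁₀(σ'_f/σ'_0) = 0.44×5.2/(1+1.22)×log₁₀(162.33/79.634)
    = 1.0306 × 0.3093 = 0.3188 m

S_c ≈ 319 mm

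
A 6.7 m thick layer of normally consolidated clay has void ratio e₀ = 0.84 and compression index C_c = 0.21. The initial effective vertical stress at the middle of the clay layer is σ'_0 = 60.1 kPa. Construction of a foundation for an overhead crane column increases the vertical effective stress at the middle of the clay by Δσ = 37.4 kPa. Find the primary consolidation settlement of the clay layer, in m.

Final effective stress: σ'_f = σ'_0 + Δσ = 60.1 + 37.4 = 97.5 kPa.
Normally consolidated clay, so the full stress increment lies on the virgin compression line:
S_c = C_c·H/(1+e₀)·log₁₀(σ'_f/σ'_0) = 0.21×6.7/(1+0.84)×log₁₀(97.5/60.1)
    = 0.76467 × 0.21013 = 0.1607 m

S_c ≈ 0.161 m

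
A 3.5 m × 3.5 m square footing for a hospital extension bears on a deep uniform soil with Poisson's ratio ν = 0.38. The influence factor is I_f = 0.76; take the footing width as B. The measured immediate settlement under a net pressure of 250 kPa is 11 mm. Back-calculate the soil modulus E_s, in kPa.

E_s ≈ 51700 kPa

S_e = q·B·(1−ν²)/E_s · I_f  ⇒  E_s = q·B·(1−ν²)·I_f / S_e.
E_s = 250 × 3.5 × 0.8556 × 0.76 / 0.011 = 51720 kPa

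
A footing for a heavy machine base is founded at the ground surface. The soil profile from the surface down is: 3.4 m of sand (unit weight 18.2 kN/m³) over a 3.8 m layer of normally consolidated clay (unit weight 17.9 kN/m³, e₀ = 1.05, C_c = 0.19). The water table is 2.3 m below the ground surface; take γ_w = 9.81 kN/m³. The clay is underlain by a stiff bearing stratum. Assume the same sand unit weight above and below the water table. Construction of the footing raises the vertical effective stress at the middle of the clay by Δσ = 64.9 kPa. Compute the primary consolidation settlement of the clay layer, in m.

Mid-depth of clay below the ground surface: z = 3.4 + 3.8/2 = 5.3 m.
Total vertical stress at mid-clay: σ_v = 18.2×3.4 + 17.9×1.9 = 95.89 kPa.
Pore pressure: u = 9.81×(5.3 − 2.3) = 29.43 kPa.
Initial effective stress: σ'_0 = σ_v − u = 95.89 − 29.43 = 66.46 kPa.
Final effective stress: σ'_f = σ'_0 + Δσ = 66.46 + 64.9 = 131.36 kPa.
Normally consolidated clay, so the full stress increment lies on the virgin compression line:
S_c = C_c·H/(1+e₀)·log₁₀(σ'_f/σ'_0) = 0.19×3.8/(1+1.05)×log₁₀(131.36/66.46)
    = 0.3522 × 0.2959 = 0.1042 m

S_c ≈ 0.104 m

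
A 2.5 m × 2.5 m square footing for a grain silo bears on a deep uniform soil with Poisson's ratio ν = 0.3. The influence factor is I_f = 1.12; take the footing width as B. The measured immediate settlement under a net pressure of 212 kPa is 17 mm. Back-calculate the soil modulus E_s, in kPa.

S_e = q·B·(1−ν²)/E_s · I_f  ⇒  E_s = q·B·(1−ν²)·I_f / S_e.
E_s = 212 × 2.5 × 0.91 × 1.12 / 0.017 = 31780 kPa

E_s ≈ 31800 kPa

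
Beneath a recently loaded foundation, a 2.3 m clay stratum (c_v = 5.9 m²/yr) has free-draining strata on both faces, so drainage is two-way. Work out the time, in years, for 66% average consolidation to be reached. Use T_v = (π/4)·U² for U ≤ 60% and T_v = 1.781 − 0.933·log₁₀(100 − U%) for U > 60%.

Drainage path length: H_d = H/2 = 1.15 m (double drainage).
U > 60%: T_v = 1.781 − 0.933·log₁₀(100 − 66) = 0.35213.
t = T_v·H_d²/c_v = 0.35213×1.15²/5.9 = 0.07893 years.

t ≈ 0.0789 years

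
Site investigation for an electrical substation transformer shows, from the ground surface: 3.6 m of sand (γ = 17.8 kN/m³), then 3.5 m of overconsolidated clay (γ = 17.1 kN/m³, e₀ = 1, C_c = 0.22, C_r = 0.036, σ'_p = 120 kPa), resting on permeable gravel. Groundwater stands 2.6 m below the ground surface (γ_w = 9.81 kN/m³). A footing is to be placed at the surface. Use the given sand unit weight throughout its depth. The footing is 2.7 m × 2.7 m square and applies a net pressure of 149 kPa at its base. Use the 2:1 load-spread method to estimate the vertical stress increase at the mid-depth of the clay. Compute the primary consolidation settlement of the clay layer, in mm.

S_c ≈ 6.11 mm

Mid-depth of clay below the ground surface: z = 3.6 + 3.5/2 = 5.35 m.
Total vertical stress at mid-clay: σ_v = 17.8×3.6 + 17.1×1.75 = 94.005 kPa.
Pore pressure: u = 9.81×(5.35 − 2.6) = 26.978 kPa.
Initial effective stress: σ'_0 = σ_v − u = 94.005 − 26.978 = 67.027 kPa.
Stress increase at mid-clay by the 2:1 spreading method:
Δσ = qBL/((B+z)(L+z)) = 149×2.7×2.7/((2.7+5.35)(2.7+5.35)) = 16.762 kPa
Final effective stress: σ'_f = 67.027 + 16.762 = 83.789 kPa.
σ'_f = 83.789 ≤ σ'_p = 120 kPa, so the clay remains overconsolidated and only the recompression index applies:
S_c = C_r·H/(1+e₀)·log₁₀(σ'_f/σ'_0) = 0.036×3.5/2×log₁₀(83.789/67.027)
    = 0.063 × 0.096937 = 0.006107 m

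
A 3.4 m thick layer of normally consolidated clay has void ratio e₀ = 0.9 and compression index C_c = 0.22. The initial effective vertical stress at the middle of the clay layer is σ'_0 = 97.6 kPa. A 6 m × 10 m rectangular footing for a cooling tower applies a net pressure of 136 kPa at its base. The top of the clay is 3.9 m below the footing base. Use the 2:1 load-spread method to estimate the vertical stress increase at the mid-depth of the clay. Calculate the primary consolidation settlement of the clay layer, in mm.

S_c ≈ 64.9 mm

Mid-depth of clay below the footing base: z = 3.9 + 3.4/2 = 5.6 m.
Stress increase at mid-clay by the 2:1 spreading method:
Δσ = qBL/((B+z)(L+z)) = 136×6×10/((6+5.6)(10+5.6)) = 45.093 kPa
Final effective stress: σ'_f = σ'_0 + Δσ = 97.6 + 45.093 = 142.69 kPa.
Normally consolidated clay, so the full stress increment lies on the virgin compression line:
S_c = C_c·H/(1+e₀)·log₁₀(σ'_f/σ'_0) = 0.22×3.4/(1+0.9)×log₁₀(142.69/97.6)
    = 0.39368 × 0.16494 = 0.06493 m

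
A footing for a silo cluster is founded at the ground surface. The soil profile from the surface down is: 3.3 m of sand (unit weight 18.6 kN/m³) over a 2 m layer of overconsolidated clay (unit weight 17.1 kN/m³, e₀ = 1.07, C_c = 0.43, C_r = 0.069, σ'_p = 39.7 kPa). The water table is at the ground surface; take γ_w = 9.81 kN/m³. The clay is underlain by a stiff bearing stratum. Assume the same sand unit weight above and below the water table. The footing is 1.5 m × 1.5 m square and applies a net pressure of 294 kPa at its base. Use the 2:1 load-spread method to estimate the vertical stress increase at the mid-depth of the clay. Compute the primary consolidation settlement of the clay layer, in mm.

S_c ≈ 64.5 mm

Mid-depth of clay below the ground surface: z = 3.3 + 2/2 = 4.3 m.
Total vertical stress at mid-clay: σ_v = 18.6×3.3 + 17.1×1 = 78.48 kPa.
Pore pressure: u = 9.81×(4.3 − 0) = 42.183 kPa.
Initial effective stress: σ'_0 = σ_v − u = 78.48 − 42.183 = 36.297 kPa.
Stress increase at mid-clay by the 2:1 spreading method:
Δσ = qBL/((B+z)(L+z)) = 294×1.5×1.5/((1.5+4.3)(1.5+4.3)) = 19.664 kPa
Final effective stress: σ'_f = 36.297 + 19.664 = 55.961 kPa.
σ'_f = 55.961 > σ'_p = 39.7 kPa, so the stress path crosses the preconsolidation pressure — recompression up to σ'_p, then virgin compression beyond:
S_c = H/(1+e₀)·[C_r·log₁₀(σ'_p/σ'_0) + C_c·log₁₀(σ'_f/σ'_p)]
    = 2/2.07 × [0.069×log₁₀(39.7/36.297) + 0.43×log₁₀(55.961/39.7)]
    = 0.96618 × [0.0026855 + 0.064111] = 0.06454 m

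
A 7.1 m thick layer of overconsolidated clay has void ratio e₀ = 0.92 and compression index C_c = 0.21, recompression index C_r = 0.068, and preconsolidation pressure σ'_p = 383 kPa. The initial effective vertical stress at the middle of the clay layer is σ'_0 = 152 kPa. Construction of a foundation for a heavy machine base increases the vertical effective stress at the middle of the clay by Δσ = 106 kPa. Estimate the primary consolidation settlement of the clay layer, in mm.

Final effective stress: σ'_f = 152 + 106 = 258 kPa.
σ'_f = 258 ≤ σ'_p = 383 kPa, so the clay remains overconsolidated and only the recompression index applies:
S_c = C_r·H/(1+e₀)·log₁₀(σ'_f/σ'_0) = 0.068×7.1/1.92×log₁₀(258/152)
    = 0.25146 × 0.22978 = 0.05778 m

S_c ≈ 57.8 mm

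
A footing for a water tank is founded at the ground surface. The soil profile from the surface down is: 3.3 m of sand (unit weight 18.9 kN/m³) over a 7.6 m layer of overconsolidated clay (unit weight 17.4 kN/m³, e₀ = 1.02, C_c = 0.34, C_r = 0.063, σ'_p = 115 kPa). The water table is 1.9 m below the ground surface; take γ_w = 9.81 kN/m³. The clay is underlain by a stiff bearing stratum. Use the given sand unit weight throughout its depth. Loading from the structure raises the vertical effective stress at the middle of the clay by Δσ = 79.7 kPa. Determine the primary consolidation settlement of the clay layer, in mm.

Mid-depth of clay below the ground surface: z = 3.3 + 7.6/2 = 7.1 m.
Total vertical stress at mid-clay: σ_v = 18.9×3.3 + 17.4×3.8 = 128.49 kPa.
Pore pressure: u = 9.81×(7.1 − 1.9) = 51.012 kPa.
Initial effective stress: σ'_0 = σ_v − u = 128.49 − 51.012 = 77.478 kPa.
Final effective stress: σ'_f = 77.478 + 79.7 = 157.18 kPa.
σ'_f = 157.18 > σ'_p = 115 kPa, so the stress path crosses the preconsolidation pressure — recompression up to σ'_p, then virgin compression beyond:
S_c = H/(1+e₀)·[C_r·log₁₀(σ'_p/σ'_0) + C_c·log₁₀(σ'_f/σ'_p)]
    = 7.6/2.02 × [0.063×log₁₀(115/77.478) + 0.34×log₁₀(157.18/115)]
    = 3.7624 × [0.010806 + 0.046138] = 0.2142 m

S_c ≈ 214 mm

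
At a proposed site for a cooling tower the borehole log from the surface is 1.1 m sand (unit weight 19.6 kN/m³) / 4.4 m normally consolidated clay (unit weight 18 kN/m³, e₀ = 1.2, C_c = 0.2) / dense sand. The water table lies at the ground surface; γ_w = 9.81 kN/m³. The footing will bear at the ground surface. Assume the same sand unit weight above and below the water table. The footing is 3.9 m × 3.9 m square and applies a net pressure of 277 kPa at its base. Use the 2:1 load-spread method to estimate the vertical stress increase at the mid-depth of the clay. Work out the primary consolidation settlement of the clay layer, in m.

S_c ≈ 0.233 m

Mid-depth of clay below the ground surface: z = 1.1 + 4.4/2 = 3.3 m.
Total vertical stress at mid-clay: σ_v = 19.6×1.1 + 18×2.2 = 61.16 kPa.
Pore pressure: u = 9.81×(3.3 − 0) = 32.373 kPa.
Initial effective stress: σ'_0 = σ_v − u = 61.16 − 32.373 = 28.787 kPa.
Stress increase at mid-clay by the 2:1 spreading method:
Δσ = qBL/((B+z)(L+z)) = 277×3.9×3.9/((3.9+3.3)(3.9+3.3)) = 81.273 kPa
Final effective stress: σ'_f = σ'_0 + Δσ = 28.787 + 81.273 = 110.06 kPa.
Normally consolidated clay, so the full stress increment lies on the virgin compression line:
S_c = C_c·H/(1+e₀)·log₁₀(σ'_f/σ'_0) = 0.2×4.4/(1+1.2)×log₁₀(110.06/28.787)
    = 0.4 × 0.58243 = 0.233 m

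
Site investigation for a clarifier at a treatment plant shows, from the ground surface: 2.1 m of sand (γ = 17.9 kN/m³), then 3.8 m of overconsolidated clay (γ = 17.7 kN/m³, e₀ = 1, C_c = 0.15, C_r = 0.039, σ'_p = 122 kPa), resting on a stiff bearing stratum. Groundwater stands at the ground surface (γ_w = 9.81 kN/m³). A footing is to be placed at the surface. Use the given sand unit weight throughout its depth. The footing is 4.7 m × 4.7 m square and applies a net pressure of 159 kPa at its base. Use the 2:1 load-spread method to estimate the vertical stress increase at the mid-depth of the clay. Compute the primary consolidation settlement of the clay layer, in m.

S_c ≈ 0.0289 m

Mid-depth of clay below the ground surface: z = 2.1 + 3.8/2 = 4 m.
Total vertical stress at mid-clay: σ_v = 17.9×2.1 + 17.7×1.9 = 71.22 kPa.
Pore pressure: u = 9.81×(4 − 0) = 39.24 kPa.
Initial effective stress: σ'_0 = σ_v − u = 71.22 − 39.24 = 31.98 kPa.
Stress increase at mid-clay by the 2:1 spreading method:
Δσ = qBL/((B+z)(L+z)) = 159×4.7×4.7/((4.7+4)(4.7+4)) = 46.404 kPa
Final effective stress: σ'_f = 31.98 + 46.404 = 78.384 kPa.
σ'_f = 78.384 ≤ σ'_p = 122 kPa, so the clay remains overconsolidated and only the recompression index applies:
S_c = C_r·H/(1+e₀)·log₁₀(σ'_f/σ'_0) = 0.039×3.8/2×log₁₀(78.384/31.98)
    = 0.0741 × 0.38935 = 0.02885 m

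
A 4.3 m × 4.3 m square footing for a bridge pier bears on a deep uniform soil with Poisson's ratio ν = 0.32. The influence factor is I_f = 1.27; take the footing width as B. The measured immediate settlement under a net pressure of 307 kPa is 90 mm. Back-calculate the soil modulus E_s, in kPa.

S_e = q·B·(1−ν²)/E_s · I_f  ⇒  E_s = q·B·(1−ν²)·I_f / S_e.
E_s = 307 × 4.3 × 0.8976 × 1.27 / 0.09 = 16720 kPa

E_s ≈ 16700 kPa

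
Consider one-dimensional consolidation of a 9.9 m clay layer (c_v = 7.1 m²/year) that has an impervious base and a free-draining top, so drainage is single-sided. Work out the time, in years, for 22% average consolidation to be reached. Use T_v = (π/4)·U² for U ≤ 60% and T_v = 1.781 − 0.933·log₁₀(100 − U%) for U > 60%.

Drainage path length: H_d = H = 9.9 m (single drainage).
U ≤ 60%: T_v = (π/4)·U² = (π/4)×0.22² = 0.038013.
t = T_v·H_d²/c_v = 0.038013×9.9²/7.1 = 0.5247 years.

t ≈ 0.525 years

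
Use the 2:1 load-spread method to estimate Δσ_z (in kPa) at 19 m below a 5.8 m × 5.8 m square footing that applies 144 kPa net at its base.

By the 2:1 method the load spreads at 1 horizontal : 2 vertical, so at depth z the loaded area has grown by z in each plan dimension:
Δσ = qBL/((B+z)(L+z)) = 144×5.8×5.8/((5.8+19)(5.8+19)) = 7.8762 kPa

Δσ_z ≈ 7.88 kPa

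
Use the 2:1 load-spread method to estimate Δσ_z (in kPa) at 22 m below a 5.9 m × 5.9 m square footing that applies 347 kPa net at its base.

By the 2:1 method the load spreads at 1 horizontal : 2 vertical, so at depth z the loaded area has grown by z in each plan dimension:
Δσ = qBL/((B+z)(L+z)) = 347×5.9×5.9/((5.9+22)(5.9+22)) = 15.518 kPa

Δσ_z ≈ 15.5 kPa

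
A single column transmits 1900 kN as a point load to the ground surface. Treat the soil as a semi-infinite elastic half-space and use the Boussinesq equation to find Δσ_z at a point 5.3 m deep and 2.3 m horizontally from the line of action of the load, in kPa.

Boussinesq vertical stress below a point load on an elastic half-space:
Δσ_z = 3P/(2πz²) · [1 + (r/z)²]^(−5/2)
r/z = 2.3/5.3 = 0.43396; [1+(r/z)²]^(−5/2) = 0.64963.
Δσ_z = 3×1900/(2π×5.3²) × 0.64963 = 32.296 × 0.64963 = 20.98 kPa

Δσ_z ≈ 21 kPa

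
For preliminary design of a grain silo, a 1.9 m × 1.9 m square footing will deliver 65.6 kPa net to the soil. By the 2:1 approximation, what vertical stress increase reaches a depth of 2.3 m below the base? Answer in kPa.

By the 2:1 method the load spreads at 1 horizontal : 2 vertical, so at depth z the loaded area has grown by z in each plan dimension:
Δσ = qBL/((B+z)(L+z)) = 65.6×1.9×1.9/((1.9+2.3)(1.9+2.3)) = 13.425 kPa

Δσ_z ≈ 13.4 kPa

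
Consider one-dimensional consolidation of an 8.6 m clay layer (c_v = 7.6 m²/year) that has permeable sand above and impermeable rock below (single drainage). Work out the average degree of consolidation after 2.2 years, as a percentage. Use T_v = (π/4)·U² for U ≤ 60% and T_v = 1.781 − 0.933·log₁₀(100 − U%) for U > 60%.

Drainage path length: H_d = H = 8.6 m (single drainage).
T_v = c_v·t/H_d² = 7.6×2.2/8.6² = 0.22607.
T_v = 0.22607 corresponds to the U ≤ 60% branch:
U = √(4T_v/π) = 0.5365

U ≈ 53.7 %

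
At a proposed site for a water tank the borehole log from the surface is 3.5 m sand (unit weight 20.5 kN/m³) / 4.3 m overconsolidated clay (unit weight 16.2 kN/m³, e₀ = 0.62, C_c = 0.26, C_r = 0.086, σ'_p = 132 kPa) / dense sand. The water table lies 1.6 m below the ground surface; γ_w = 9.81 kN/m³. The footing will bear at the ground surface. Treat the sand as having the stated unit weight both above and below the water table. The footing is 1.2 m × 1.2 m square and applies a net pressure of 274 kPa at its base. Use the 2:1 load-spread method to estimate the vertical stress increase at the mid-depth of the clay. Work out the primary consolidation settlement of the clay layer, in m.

S_c ≈ 0.0117 m

Mid-depth of clay below the ground surface: z = 3.5 + 4.3/2 = 5.65 m.
Total vertical stress at mid-clay: σ_v = 20.5×3.5 + 16.2×2.15 = 106.58 kPa.
Pore pressure: u = 9.81×(5.65 − 1.6) = 39.73 kPa.
Initial effective stress: σ'_0 = σ_v − u = 106.58 − 39.73 = 66.85 kPa.
Stress increase at mid-clay by the 2:1 spreading method:
Δσ = qBL/((B+z)(L+z)) = 274×1.2×1.2/((1.2+5.65)(1.2+5.65)) = 8.4088 kPa
Final effective stress: σ'_f = 66.85 + 8.4088 = 75.259 kPa.
σ'_f = 75.259 ≤ σ'_p = 132 kPa, so the clay remains overconsolidated and only the recompression index applies:
S_c = C_r·H/(1+e₀)·log₁₀(σ'_f/σ'_0) = 0.086×4.3/1.62×log₁₀(75.259/66.85)
    = 0.22827 × 0.051457 = 0.01175 m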